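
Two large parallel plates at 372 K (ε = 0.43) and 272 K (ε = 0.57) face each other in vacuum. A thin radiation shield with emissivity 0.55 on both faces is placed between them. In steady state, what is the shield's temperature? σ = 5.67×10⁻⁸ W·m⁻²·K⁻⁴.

In steady state the net flux on the hot side equals that on the cold side.
σ(T₁⁴−T_s⁴)/D₁ = σ(T_s⁴−T₂⁴)/D₂, with D₁ = 1/ε₁+1/ε_s−1 = 3.144, D₂ = 1/ε_s+1/ε₂−1 = 2.573.
Solve for T_s⁴: T_s⁴ = (D₂·T₁⁴ + D₁·T₂⁴)/(D₁+D₂) = 1.163×10¹⁰ K⁴.

T_s ≈ 328 K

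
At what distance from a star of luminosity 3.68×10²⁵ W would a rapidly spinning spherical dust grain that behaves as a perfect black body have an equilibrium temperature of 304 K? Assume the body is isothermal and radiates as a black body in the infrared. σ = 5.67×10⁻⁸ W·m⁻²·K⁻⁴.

d ≈ 3.89×10¹⁰ m

For an isothermal black-emitting sphere, (1−a)S·πr² = σ·4πr²·T⁴ ⇒ S = 4σT⁴/(1−a).
S = 4·5.67×10⁻⁸·(304)⁴/1.00 = 1937 W/m².
Flux falls as S = L/(4πd²), so d = √(L/(4πS)) = √(3.68×10²⁵/(4π·1937)).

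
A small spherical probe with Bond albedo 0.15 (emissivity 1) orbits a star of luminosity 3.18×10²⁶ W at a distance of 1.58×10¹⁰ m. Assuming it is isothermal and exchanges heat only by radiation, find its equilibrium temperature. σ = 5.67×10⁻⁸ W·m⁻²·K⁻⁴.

T ≈ 785 K

First find the stellar flux at distance d: S = L/(4πd²) = 3.18×10²⁶/(4π·(1.58×10¹⁰)²) = 1.014×10⁵ W/m².
For an isothermal sphere, absorbed (1−a)S·πr² = emitted σ·4πr²·T⁴, so T⁴ = (1−a)S/(4σ).
T⁴ = 0.850·1.014×10⁵/(4·5.67×10⁻⁸) = 3.799×10¹¹ K⁴.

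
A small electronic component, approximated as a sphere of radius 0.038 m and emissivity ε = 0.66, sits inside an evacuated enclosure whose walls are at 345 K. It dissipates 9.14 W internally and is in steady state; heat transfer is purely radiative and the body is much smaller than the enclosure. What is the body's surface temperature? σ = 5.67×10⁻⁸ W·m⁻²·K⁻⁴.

T ≈ 408 K

For a small grey body in a large enclosure, net radiated power = εσA(T⁴ − T_w⁴).
Steady state: P = εσA(T⁴ − T_w⁴) with A = 4πr² = 0.01815 m².
T⁴ = P/(εσA) + T_w⁴ = 9.14/(0.66·5.67×10⁻⁸·0.01815) + (345)⁴
    = 1.346×10¹⁰ + 1.417×10¹⁰ = 2.763×10¹⁰ K⁴.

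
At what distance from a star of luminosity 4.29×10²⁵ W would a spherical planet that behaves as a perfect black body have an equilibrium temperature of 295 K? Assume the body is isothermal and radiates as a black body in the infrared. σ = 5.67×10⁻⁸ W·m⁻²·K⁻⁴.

For an isothermal black-emitting sphere, (1−a)S·πr² = σ·4πr²·T⁴ ⇒ S = 4σT⁴/(1−a).
S = 4·5.67×10⁻⁸·(295)⁴/1.00 = 1718 W/m².
Flux falls as S = L/(4πd²), so d = √(L/(4πS)) = √(4.29×10²⁵/(4π·1718)).

d ≈ 4.46×10¹⁰ m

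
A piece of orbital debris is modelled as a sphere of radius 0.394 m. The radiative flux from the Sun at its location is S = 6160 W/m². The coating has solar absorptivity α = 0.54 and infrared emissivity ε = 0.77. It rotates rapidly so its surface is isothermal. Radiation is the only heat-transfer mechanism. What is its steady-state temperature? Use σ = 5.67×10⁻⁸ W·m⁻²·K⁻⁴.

T ≈ 372 K

At equilibrium, absorbed power = emitted power.
Absorbing cross-section = πr² = 0.4877 m²; emitting surface = 4πr² = 1.951 m² (ratio 4).
αS·A_cross = εσ·A_surf·T⁴  ⇒  T⁴ = αS/(ε·4σ).
T⁴ = 0.540·6160/(0.77·4·5.67×10⁻⁸) = 1.905×10¹⁰ K⁴.
T = (1.905×10¹⁰)^(1/4).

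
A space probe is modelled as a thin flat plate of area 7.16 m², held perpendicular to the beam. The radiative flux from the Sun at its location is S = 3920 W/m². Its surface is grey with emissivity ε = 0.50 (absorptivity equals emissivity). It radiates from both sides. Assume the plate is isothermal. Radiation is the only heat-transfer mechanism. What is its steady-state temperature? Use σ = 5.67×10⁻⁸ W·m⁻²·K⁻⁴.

At equilibrium, absorbed power = emitted power.
Absorbing cross-section = A = 7.160 m²; emitting surface = 2A = 14.32 m² (ratio 2).
εS·A_cross = εσ·A_surf·T⁴  ⇒  T⁴ = S/(2σ)   (ε cancels).
T⁴ = 3920/(2·5.67×10⁻⁸) = 3.457×10¹⁰ K⁴.
T = (3.457×10¹⁰)^(1/4).

T ≈ 431 K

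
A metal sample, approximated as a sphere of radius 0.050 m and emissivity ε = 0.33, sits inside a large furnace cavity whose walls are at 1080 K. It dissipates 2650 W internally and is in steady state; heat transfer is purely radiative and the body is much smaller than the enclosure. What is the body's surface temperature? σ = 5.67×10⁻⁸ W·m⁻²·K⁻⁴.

T ≈ 1560 K

For a small grey body in a large enclosure, net radiated power = εσA(T⁴ − T_w⁴).
Steady state: P = εσA(T⁴ − T_w⁴) with A = 4πr² = 0.03142 m².
T⁴ = P/(εσA) + T_w⁴ = 2650/(0.33·5.67×10⁻⁸·0.03142) + (1080)⁴
    = 4.508×10¹² + 1.360×10¹² = 5.869×10¹² K⁴.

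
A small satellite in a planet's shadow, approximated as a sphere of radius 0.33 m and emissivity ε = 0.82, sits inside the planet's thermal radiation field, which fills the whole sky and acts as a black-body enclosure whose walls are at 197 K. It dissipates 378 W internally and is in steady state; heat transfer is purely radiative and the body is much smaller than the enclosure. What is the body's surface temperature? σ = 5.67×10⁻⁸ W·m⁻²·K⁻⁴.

T ≈ 294 K

For a small grey body in a large enclosure, net radiated power = εσA(T⁴ − T_w⁴).
Steady state: P = εσA(T⁴ − T_w⁴) with A = 4πr² = 1.368 m².
T⁴ = P/(εσA) + T_w⁴ = 378/(0.82·5.67×10⁻⁸·1.368) + (197)⁴
    = 5.941×10⁹ + 1.506×10⁹ = 7.447×10⁹ K⁴.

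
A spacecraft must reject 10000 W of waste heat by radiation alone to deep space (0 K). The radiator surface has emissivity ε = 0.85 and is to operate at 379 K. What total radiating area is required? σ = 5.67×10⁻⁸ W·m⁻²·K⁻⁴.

P = εσA T⁴ ⇒ A = P/(εσT⁴).
T⁴ = 2.063×10¹⁰ K⁴.
A = 10000/(0.85 × 5.67×10⁻⁸ × 2.063×10¹⁰).

A ≈ 10.1 m²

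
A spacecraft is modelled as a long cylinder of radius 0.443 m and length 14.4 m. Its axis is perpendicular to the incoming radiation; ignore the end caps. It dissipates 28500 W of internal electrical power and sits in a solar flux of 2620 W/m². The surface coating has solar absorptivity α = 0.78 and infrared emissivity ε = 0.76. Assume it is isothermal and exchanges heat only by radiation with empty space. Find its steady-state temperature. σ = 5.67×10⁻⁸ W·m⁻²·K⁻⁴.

At steady state, absorbed solar power + internal power = radiated power.
Absorbed: α·S·A_cross = 0.78·2620·12.76 = 26070 W (cross-section 2rL).
Total input = 26070 + 28500 = 54570 W.
Radiated: εσ·A_surf·T⁴ with A_surf = 2πrL = 40.08 m².
T⁴ = 54570/(0.76·5.67×10⁻⁸·40.08) = 3.160×10¹⁰ K⁴.

T ≈ 422 K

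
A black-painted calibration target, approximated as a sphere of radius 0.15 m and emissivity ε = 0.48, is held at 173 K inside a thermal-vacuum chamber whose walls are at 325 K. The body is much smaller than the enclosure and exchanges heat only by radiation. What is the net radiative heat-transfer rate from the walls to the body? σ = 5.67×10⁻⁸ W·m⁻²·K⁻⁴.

For a small grey body in a large enclosure: P_net = εσA(T_body⁴ − T_wall⁴).
A = 4πr² = 0.2827 m²; T_body⁴ − T_wall⁴ = 8.957×10⁸ − 1.116×10¹⁰ = -1.026×10¹⁰ K⁴.
|P_net| = 0.48·5.67×10⁻⁸·0.2827·1.026×10¹⁰.

P_net ≈ 79.0 W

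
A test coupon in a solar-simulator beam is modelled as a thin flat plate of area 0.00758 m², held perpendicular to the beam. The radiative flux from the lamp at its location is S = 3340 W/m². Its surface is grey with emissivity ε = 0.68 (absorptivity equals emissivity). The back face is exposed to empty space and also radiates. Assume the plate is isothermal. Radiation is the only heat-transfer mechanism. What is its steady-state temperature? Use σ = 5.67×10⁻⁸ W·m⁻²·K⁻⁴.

T ≈ 414 K

At equilibrium, absorbed power = emitted power.
Absorbing cross-section = A = 0.007580 m²; emitting surface = 2A = 0.01516 m² (ratio 2).
εS·A_cross = εσ·A_surf·T⁴  ⇒  T⁴ = S/(2σ)   (ε cancels).
T⁴ = 3340/(2·5.67×10⁻⁸) = 2.945×10¹⁰ K⁴.
T = (2.945×10¹⁰)^(1/4).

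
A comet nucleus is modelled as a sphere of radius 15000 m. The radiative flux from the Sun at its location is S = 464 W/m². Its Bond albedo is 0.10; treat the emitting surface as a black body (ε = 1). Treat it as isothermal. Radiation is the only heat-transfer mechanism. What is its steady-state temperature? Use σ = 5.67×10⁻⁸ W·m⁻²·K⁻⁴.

At equilibrium, absorbed power = emitted power.
Absorbing cross-section = πr² = 7.069×10⁸ m²; emitting surface = 4πr² = 2.827×10⁹ m² (ratio 4).
(1−a)S·A_cross = εσ·A_surf·T⁴  ⇒  T⁴ = (1−a)S/(4σ).
T⁴ = 0.900·464/(4·5.67×10⁻⁸) = 1.841×10⁹ K⁴.
T = (1.841×10⁹)^(1/4).

T ≈ 207 K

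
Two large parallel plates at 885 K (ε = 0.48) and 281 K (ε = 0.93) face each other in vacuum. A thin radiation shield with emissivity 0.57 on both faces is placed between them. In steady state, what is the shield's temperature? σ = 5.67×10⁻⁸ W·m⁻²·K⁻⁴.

In steady state the net flux on the hot side equals that on the cold side.
σ(T₁⁴−T_s⁴)/D₁ = σ(T_s⁴−T₂⁴)/D₂, with D₁ = 1/ε₁+1/ε_s−1 = 2.838, D₂ = 1/ε_s+1/ε₂−1 = 1.830.
Solve for T_s⁴: T_s⁴ = (D₂·T₁⁴ + D₁·T₂⁴)/(D₁+D₂) = 2.443×10¹¹ K⁴.

T_s ≈ 703 K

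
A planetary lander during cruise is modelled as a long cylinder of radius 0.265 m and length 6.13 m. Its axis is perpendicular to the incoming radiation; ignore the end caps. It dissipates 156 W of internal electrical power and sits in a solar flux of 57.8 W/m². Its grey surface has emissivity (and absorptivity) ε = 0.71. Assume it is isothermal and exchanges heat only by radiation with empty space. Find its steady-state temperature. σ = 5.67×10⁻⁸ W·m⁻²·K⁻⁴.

At steady state, absorbed solar power + internal power = radiated power.
Absorbed: α·S·A_cross = 0.71·57.8·3.249 = 133.3 W (cross-section 2rL).
Total input = 133.3 + 156 = 289.3 W.
Radiated: εσ·A_surf·T⁴ with A_surf = 2πrL = 10.21 m².
T⁴ = 289.3/(0.71·5.67×10⁻⁸·10.21) = 7.041×10⁸ K⁴.

T ≈ 163 K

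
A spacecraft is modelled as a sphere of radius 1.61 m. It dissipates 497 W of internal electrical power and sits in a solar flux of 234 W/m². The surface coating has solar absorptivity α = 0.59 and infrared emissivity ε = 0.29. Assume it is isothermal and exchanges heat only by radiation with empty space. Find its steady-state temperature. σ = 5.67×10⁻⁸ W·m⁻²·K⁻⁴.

T ≈ 235 K

At steady state, absorbed solar power + internal power = radiated power.
Absorbed: α·S·A_cross = 0.59·234·8.143 = 1124 W (cross-section πr²).
Total input = 1124 + 497 = 1621 W.
Radiated: εσ·A_surf·T⁴ with A_surf = 4πr² = 32.57 m².
T⁴ = 1621/(0.29·5.67×10⁻⁸·32.57) = 3.027×10⁹ K⁴.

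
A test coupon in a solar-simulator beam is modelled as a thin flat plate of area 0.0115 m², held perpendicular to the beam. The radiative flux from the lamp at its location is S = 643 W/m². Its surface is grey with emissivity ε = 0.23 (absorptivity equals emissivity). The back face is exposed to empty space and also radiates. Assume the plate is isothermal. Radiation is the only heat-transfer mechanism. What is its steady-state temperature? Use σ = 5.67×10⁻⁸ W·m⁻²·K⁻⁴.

At equilibrium, absorbed power = emitted power.
Absorbing cross-section = A = 0.01150 m²; emitting surface = 2A = 0.02300 m² (ratio 2).
εS·A_cross = εσ·A_surf·T⁴  ⇒  T⁴ = S/(2σ)   (ε cancels).
T⁴ = 643/(2·5.67×10⁻⁸) = 5.670×10⁹ K⁴.
T = (5.670×10⁹)^(1/4).

T ≈ 274 K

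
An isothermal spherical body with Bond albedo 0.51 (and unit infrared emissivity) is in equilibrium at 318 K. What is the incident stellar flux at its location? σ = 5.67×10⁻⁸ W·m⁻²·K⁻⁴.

(1−a)S·πr² = σ·4πr²·T⁴ ⇒ S = 4σT⁴/(1−a).
S = 4·5.67×10⁻⁸·1.023×10¹⁰/0.490.

S ≈ 4730 W/m²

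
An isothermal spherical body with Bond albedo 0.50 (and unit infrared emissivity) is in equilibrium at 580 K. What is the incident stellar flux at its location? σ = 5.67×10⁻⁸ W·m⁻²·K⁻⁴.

S ≈ 51300 W/m²

(1−a)S·πr² = σ·4πr²·T⁴ ⇒ S = 4σT⁴/(1−a).
S = 4·5.67×10⁻⁸·1.132×10¹¹/0.500.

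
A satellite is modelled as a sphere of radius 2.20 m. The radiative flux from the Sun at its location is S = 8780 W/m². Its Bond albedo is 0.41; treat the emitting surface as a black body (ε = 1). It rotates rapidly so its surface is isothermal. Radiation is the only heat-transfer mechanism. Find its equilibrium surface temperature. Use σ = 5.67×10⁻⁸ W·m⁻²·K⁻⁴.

T ≈ 389 K

At equilibrium, absorbed power = emitted power.
Absorbing cross-section = πr² = 15.21 m²; emitting surface = 4πr² = 60.82 m² (ratio 4).
(1−a)S·A_cross = εσ·A_surf·T⁴  ⇒  T⁴ = (1−a)S/(4σ).
T⁴ = 0.590·8780/(4·5.67×10⁻⁸) = 2.284×10¹⁰ K⁴.
T = (2.284×10¹⁰)^(1/4).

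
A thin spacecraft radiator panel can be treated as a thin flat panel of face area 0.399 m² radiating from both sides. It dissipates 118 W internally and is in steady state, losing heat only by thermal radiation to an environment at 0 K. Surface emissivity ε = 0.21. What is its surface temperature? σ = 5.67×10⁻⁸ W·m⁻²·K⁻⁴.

T ≈ 334 K

Steady state: internal power = radiated power, P = εσA T⁴.
Radiating area A = 2·0.399 = 0.7980 m².
T⁴ = P/(εσA) = 118/(0.21·5.67×10⁻⁸·0.7980) = 1.242×10¹⁰ K⁴.
T = (1.242×10¹⁰)^(1/4).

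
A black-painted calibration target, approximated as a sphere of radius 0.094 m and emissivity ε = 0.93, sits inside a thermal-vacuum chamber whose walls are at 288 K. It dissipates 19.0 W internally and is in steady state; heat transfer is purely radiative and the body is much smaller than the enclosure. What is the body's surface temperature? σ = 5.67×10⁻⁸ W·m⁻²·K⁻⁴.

For a small grey body in a large enclosure, net radiated power = εσA(T⁴ − T_w⁴).
Steady state: P = εσA(T⁴ − T_w⁴) with A = 4πr² = 0.1110 m².
T⁴ = P/(εσA) + T_w⁴ = 19.0/(0.93·5.67×10⁻⁸·0.1110) + (288)⁴
    = 3.245×10⁹ + 6.880×10⁹ = 1.012×10¹⁰ K⁴.

T ≈ 317 K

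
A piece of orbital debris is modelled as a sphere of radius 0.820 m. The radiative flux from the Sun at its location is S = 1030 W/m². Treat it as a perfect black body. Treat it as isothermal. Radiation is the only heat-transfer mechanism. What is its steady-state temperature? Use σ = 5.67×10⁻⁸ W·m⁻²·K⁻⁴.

T ≈ 260 K

At equilibrium, absorbed power = emitted power.
Absorbing cross-section = πr² = 2.112 m²; emitting surface = 4πr² = 8.450 m² (ratio 4).
S·A_cross = εσ·A_surf·T⁴  ⇒  T⁴ = S/(4σ).
T⁴ = 1.00·1030/(4·5.67×10⁻⁸) = 4.541×10⁹ K⁴.
T = (4.541×10⁹)^(1/4).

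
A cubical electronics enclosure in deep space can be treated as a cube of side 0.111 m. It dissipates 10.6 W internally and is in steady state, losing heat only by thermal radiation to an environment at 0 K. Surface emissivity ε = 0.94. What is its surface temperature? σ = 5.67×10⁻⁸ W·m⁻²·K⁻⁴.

T ≈ 228 K

Steady state: internal power = radiated power, P = εσA T⁴.
Radiating area A = 6L² = 0.07393 m².
T⁴ = P/(εσA) = 10.6/(0.94·5.67×10⁻⁸·0.07393) = 2.690×10⁹ K⁴.
T = (2.690×10⁹)^(1/4).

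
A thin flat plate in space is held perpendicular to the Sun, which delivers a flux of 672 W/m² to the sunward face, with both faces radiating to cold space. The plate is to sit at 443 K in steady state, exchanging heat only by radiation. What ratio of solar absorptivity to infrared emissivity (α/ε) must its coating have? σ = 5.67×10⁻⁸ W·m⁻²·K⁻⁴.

Balance: αS·A = εσ·2A·T⁴ ⇒ α/ε = 2σT⁴/S.
α/ε = 2·5.67×10⁻⁸·(443)⁴/672 = 2·5.67×10⁻⁸·3.851×10¹⁰/672.

α/ε ≈ 6.50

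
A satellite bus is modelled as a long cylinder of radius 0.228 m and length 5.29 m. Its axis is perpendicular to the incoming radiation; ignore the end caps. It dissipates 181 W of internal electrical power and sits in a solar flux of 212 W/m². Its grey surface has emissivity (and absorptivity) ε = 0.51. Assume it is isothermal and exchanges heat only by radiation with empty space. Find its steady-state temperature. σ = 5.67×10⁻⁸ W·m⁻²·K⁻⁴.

At steady state, absorbed solar power + internal power = radiated power.
Absorbed: α·S·A_cross = 0.51·212·2.412 = 260.8 W (cross-section 2rL).
Total input = 260.8 + 181 = 441.8 W.
Radiated: εσ·A_surf·T⁴ with A_surf = 2πrL = 7.578 m².
T⁴ = 441.8/(0.51·5.67×10⁻⁸·7.578) = 2.016×10⁹ K⁴.

T ≈ 212 K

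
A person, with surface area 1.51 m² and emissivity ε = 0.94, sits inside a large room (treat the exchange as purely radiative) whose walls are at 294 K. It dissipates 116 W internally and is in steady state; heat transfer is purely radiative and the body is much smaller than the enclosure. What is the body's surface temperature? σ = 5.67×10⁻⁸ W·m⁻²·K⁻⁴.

For a small grey body in a large enclosure, net radiated power = εσA(T⁴ − T_w⁴).
Steady state: P = εσA(T⁴ − T_w⁴) with A = 1.51 m².
T⁴ = P/(εσA) + T_w⁴ = 116/(0.94·5.67×10⁻⁸·1.510) + (294)⁴
    = 1.441×10⁹ + 7.471×10⁹ = 8.913×10⁹ K⁴.

T ≈ 307 K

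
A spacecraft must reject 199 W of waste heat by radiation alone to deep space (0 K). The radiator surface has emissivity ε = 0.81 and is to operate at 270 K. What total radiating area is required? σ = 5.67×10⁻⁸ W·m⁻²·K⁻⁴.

P = εσA T⁴ ⇒ A = P/(εσT⁴).
T⁴ = 5.314×10⁹ K⁴.
A = 199/(0.81 × 5.67×10⁻⁸ × 5.314×10⁹).

A ≈ 0.815 m²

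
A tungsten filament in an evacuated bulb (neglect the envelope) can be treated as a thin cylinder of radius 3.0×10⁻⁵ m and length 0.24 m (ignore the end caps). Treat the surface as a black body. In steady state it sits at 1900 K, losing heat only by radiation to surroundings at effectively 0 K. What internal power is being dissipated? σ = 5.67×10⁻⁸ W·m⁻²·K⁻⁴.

P ≈ 33.4 W

Steady state: P = εσA T⁴.
A = 2πrL = 4.524×10⁻⁵ m²; T⁴ = (1900)⁴ = 1.303×10¹³ K⁴.
P = 1.0 × 5.67×10⁻⁸ × 4.524×10⁻⁵ × 1.303×10¹³.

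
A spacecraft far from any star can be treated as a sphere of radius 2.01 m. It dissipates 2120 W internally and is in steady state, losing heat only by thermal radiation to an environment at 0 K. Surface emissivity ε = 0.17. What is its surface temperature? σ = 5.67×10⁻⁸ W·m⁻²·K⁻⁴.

Steady state: internal power = radiated power, P = εσA T⁴.
Radiating area A = 4πr² = 50.77 m².
T⁴ = P/(εσA) = 2120/(0.17·5.67×10⁻⁸·50.77) = 4.332×10⁹ K⁴.
T = (4.332×10⁹)^(1/4).

T ≈ 257 K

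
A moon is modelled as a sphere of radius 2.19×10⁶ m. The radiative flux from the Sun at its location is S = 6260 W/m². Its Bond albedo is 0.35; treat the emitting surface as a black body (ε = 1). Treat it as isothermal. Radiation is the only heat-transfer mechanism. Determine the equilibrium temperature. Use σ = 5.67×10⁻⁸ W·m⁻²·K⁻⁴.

At equilibrium, absorbed power = emitted power.
Absorbing cross-section = πr² = 1.507×10¹³ m²; emitting surface = 4πr² = 6.027×10¹³ m² (ratio 4).
(1−a)S·A_cross = εσ·A_surf·T⁴  ⇒  T⁴ = (1−a)S/(4σ).
T⁴ = 0.650·6260/(4·5.67×10⁻⁸) = 1.794×10¹⁰ K⁴.
T = (1.794×10¹⁰)^(1/4).

T ≈ 366 K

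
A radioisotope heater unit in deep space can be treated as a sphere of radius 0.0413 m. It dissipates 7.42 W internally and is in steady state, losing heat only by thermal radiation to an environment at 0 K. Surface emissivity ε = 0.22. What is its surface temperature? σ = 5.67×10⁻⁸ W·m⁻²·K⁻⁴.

T ≈ 408 K

Steady state: internal power = radiated power, P = εσA T⁴.
Radiating area A = 4πr² = 0.02143 m².
T⁴ = P/(εσA) = 7.42/(0.22·5.67×10⁻⁸·0.02143) = 2.775×10¹⁰ K⁴.
T = (2.775×10¹⁰)^(1/4).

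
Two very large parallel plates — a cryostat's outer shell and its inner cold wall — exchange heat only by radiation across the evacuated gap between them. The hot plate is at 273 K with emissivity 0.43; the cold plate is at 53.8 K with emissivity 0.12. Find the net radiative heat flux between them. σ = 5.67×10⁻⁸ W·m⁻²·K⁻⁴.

For two infinite grey parallel plates, q = σ(T₁⁴ − T₂⁴)/(1/ε₁ + 1/ε₂ − 1).
T₁⁴ − T₂⁴ = 5.555×10⁹ − 8.378×10⁶ = 5.546×10⁹ K⁴.
1/ε₁ + 1/ε₂ − 1 = 2.326 + 8.333 − 1 = 9.659.
q = 5.67×10⁻⁸ × 5.546×10⁹ / 9.659.

q ≈ 32.6 W/m²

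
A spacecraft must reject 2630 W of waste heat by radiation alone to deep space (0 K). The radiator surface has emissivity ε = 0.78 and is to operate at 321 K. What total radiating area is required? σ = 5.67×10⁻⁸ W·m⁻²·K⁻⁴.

P = εσA T⁴ ⇒ A = P/(εσT⁴).
T⁴ = 1.062×10¹⁰ K⁴.
A = 2630/(0.78 × 5.67×10⁻⁸ × 1.062×10¹⁰).

A ≈ 5.60 m²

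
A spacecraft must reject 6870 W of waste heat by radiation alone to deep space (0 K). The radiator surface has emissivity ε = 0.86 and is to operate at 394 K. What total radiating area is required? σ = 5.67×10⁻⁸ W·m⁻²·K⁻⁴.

A ≈ 5.85 m²

P = εσA T⁴ ⇒ A = P/(εσT⁴).
T⁴ = 2.410×10¹⁰ K⁴.
A = 6870/(0.86 × 5.67×10⁻⁸ × 2.410×10¹⁰).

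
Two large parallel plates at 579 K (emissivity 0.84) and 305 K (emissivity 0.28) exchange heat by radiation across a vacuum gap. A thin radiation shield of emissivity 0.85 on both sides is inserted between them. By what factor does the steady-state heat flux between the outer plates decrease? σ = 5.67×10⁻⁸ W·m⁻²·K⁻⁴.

Without shield: q₀ = σΔ(T⁴)/(1/ε₁+1/ε₂−1) with denominator 3.762.
With shield the two gaps are in series; the resistances add: (1/ε₁+1/ε_s−1)+(1/ε_s+1/ε₂−1) = 1.367+3.748 = 5.115.
Heat-flux ratio q₀/q = 5.115/3.762.

factor ≈ 1.36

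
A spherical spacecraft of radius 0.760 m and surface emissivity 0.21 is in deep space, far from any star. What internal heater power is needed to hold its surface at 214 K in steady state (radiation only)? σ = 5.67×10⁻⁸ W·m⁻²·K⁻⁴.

P = εσ·4πr²·T⁴.
4πr² = 7.258 m²; T⁴ = 2.097×10⁹ K⁴.
P = 0.21·5.67×10⁻⁸·7.258·2.097×10⁹.

P ≈ 181 W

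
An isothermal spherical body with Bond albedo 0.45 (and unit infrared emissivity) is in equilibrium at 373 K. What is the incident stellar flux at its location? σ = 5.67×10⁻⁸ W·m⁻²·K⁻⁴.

(1−a)S·πr² = σ·4πr²·T⁴ ⇒ S = 4σT⁴/(1−a).
S = 4·5.67×10⁻⁸·1.936×10¹⁰/0.550.

S ≈ 7980 W/m²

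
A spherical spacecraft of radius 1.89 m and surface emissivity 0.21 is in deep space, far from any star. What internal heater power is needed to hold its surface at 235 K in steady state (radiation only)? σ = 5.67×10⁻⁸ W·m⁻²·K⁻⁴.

P ≈ 1630 W

P = εσ·4πr²·T⁴.
4πr² = 44.89 m²; T⁴ = 3.050×10⁹ K⁴.
P = 0.21·5.67×10⁻⁸·44.89·3.050×10⁹.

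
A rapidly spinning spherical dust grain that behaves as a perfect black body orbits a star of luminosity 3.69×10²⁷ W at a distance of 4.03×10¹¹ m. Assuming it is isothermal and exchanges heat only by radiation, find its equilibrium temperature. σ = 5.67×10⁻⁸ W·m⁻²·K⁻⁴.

First find the stellar flux at distance d: S = L/(4πd²) = 3.69×10²⁷/(4π·(4.03×10¹¹)²) = 1808 W/m².
For an isothermal sphere, absorbed (1−a)S·πr² = emitted σ·4πr²·T⁴, so T⁴ = (1−a)S/(4σ).
T⁴ = 1.00·1808/(4·5.67×10⁻⁸) = 7.972×10⁹ K⁴.

T ≈ 299 K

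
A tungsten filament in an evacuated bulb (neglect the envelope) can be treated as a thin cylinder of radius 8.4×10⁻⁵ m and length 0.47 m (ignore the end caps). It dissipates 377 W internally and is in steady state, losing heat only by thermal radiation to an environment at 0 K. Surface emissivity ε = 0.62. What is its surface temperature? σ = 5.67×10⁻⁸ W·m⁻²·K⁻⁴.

Steady state: internal power = radiated power, P = εσA T⁴.
Radiating area A = 2πrL = 2.481×10⁻⁴ m².
T⁴ = P/(εσA) = 377/(0.62·5.67×10⁻⁸·2.481×10⁻⁴) = 4.323×10¹³ K⁴.
T = (4.323×10¹³)^(1/4).

T ≈ 2560 K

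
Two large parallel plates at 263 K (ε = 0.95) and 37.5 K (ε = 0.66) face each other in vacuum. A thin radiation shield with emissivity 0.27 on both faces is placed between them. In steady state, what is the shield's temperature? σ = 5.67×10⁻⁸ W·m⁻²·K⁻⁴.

In steady state the net flux on the hot side equals that on the cold side.
σ(T₁⁴−T_s⁴)/D₁ = σ(T_s⁴−T₂⁴)/D₂, with D₁ = 1/ε₁+1/ε_s−1 = 3.756, D₂ = 1/ε_s+1/ε₂−1 = 4.219.
Solve for T_s⁴: T_s⁴ = (D₂·T₁⁴ + D₁·T₂⁴)/(D₁+D₂) = 2.532×10⁹ K⁴.

T_s ≈ 224 K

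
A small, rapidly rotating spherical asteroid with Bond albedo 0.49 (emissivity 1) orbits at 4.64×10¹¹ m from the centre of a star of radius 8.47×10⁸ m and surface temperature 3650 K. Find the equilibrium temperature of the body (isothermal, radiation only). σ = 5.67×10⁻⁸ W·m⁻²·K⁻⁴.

The star's surface emits σT_*⁴; at distance d the flux is S = σT_*⁴(R_*/d)².
S = 5.67×10⁻⁸·(3650)⁴·(8.47×10⁸/4.64×10¹¹)² = 33.53 W/m².
For an isothermal sphere T⁴ = (1−a)S/(4σ) = 7.541×10⁷ K⁴.

T ≈ 93.2 K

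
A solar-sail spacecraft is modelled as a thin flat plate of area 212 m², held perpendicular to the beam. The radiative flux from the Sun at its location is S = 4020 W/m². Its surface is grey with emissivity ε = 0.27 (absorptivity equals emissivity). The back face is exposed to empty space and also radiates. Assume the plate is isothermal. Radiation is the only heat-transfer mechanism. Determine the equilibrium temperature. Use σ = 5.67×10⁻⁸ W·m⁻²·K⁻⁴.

At equilibrium, absorbed power = emitted power.
Absorbing cross-section = A = 212.0 m²; emitting surface = 2A = 424.0 m² (ratio 2).
εS·A_cross = εσ·A_surf·T⁴  ⇒  T⁴ = S/(2σ)   (ε cancels).
T⁴ = 4020/(2·5.67×10⁻⁸) = 3.545×10¹⁰ K⁴.
T = (3.545×10¹⁰)^(1/4).

T ≈ 434 K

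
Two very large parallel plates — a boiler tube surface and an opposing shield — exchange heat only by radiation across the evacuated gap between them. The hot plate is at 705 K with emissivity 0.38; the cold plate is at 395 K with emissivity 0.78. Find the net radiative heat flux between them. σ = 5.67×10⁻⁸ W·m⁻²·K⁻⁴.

q ≈ 4330 W/m²

For two infinite grey parallel plates, q = σ(T₁⁴ − T₂⁴)/(1/ε₁ + 1/ε₂ − 1).
T₁⁴ − T₂⁴ = 2.470×10¹¹ − 2.434×10¹⁰ = 2.227×10¹¹ K⁴.
1/ε₁ + 1/ε₂ − 1 = 2.632 + 1.282 − 1 = 2.914.
q = 5.67×10⁻⁸ × 2.227×10¹¹ / 2.914.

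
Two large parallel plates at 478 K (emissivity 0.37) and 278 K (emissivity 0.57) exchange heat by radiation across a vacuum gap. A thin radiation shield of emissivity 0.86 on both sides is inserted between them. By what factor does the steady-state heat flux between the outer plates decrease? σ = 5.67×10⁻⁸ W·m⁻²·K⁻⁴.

factor ≈ 1.38

Without shield: q₀ = σΔ(T⁴)/(1/ε₁+1/ε₂−1) with denominator 3.457.
With shield the two gaps are in series; the resistances add: (1/ε₁+1/ε_s−1)+(1/ε_s+1/ε₂−1) = 2.865+1.917 = 4.783.
Heat-flux ratio q₀/q = 4.783/3.457.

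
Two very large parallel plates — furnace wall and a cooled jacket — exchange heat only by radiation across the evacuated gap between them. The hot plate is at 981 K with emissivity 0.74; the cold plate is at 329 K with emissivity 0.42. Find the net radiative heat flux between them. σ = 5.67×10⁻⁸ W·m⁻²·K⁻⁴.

For two infinite grey parallel plates, q = σ(T₁⁴ − T₂⁴)/(1/ε₁ + 1/ε₂ − 1).
T₁⁴ − T₂⁴ = 9.261×10¹¹ − 1.172×10¹⁰ = 9.144×10¹¹ K⁴.
1/ε₁ + 1/ε₂ − 1 = 1.351 + 2.381 − 1 = 2.732.
q = 5.67×10⁻⁸ × 9.144×10¹¹ / 2.732.

q ≈ 19000 W/m²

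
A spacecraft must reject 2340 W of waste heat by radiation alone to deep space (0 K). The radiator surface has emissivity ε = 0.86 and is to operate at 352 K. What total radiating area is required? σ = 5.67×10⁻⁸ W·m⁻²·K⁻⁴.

P = εσA T⁴ ⇒ A = P/(εσT⁴).
T⁴ = 1.535×10¹⁰ K⁴.
A = 2340/(0.86 × 5.67×10⁻⁸ × 1.535×10¹⁰).

A ≈ 3.13 m²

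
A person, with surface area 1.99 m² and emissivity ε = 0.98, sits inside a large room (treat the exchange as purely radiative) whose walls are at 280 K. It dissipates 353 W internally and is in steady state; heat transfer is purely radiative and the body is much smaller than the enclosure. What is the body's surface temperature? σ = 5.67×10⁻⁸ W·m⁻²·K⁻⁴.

For a small grey body in a large enclosure, net radiated power = εσA(T⁴ − T_w⁴).
Steady state: P = εσA(T⁴ − T_w⁴) with A = 1.99 m².
T⁴ = P/(εσA) + T_w⁴ = 353/(0.98·5.67×10⁻⁸·1.990) + (280)⁴
    = 3.192×10⁹ + 6.147×10⁹ = 9.339×10⁹ K⁴.

T ≈ 311 K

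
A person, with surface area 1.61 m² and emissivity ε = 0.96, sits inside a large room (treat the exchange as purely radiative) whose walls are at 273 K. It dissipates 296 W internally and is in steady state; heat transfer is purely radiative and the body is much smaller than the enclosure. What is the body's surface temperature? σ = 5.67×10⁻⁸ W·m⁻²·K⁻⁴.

For a small grey body in a large enclosure, net radiated power = εσA(T⁴ − T_w⁴).
Steady state: P = εσA(T⁴ − T_w⁴) with A = 1.61 m².
T⁴ = P/(εσA) + T_w⁴ = 296/(0.96·5.67×10⁻⁸·1.610) + (273)⁴
    = 3.378×10⁹ + 5.555×10⁹ = 8.932×10⁹ K⁴.

T ≈ 307 K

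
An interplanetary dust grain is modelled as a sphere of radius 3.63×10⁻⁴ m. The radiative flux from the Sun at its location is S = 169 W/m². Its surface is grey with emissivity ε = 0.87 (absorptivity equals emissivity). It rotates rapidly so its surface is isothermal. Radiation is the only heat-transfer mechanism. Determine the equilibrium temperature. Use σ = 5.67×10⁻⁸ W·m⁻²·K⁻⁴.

T ≈ 165 K

At equilibrium, absorbed power = emitted power.
Absorbing cross-section = πr² = 4.140×10⁻⁷ m²; emitting surface = 4πr² = 1.656×10⁻⁶ m² (ratio 4).
εS·A_cross = εσ·A_surf·T⁴  ⇒  T⁴ = S/(4σ)   (ε cancels).
T⁴ = 169/(4·5.67×10⁻⁸) = 7.451×10⁸ K⁴.
T = (7.451×10⁸)^(1/4).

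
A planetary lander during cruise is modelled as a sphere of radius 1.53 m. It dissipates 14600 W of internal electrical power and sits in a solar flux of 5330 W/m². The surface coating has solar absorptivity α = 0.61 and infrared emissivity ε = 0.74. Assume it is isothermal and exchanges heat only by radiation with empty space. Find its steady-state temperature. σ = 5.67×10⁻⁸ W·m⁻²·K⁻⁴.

At steady state, absorbed solar power + internal power = radiated power.
Absorbed: α·S·A_cross = 0.61·5330·7.354 = 23910 W (cross-section πr²).
Total input = 23910 + 14600 = 38510 W.
Radiated: εσ·A_surf·T⁴ with A_surf = 4πr² = 29.42 m².
T⁴ = 38510/(0.74·5.67×10⁻⁸·29.42) = 3.120×10¹⁰ K⁴.

T ≈ 420 K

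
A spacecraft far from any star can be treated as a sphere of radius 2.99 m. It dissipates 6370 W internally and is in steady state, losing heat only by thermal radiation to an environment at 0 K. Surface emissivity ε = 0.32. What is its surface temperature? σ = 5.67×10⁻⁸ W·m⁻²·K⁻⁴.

T ≈ 236 K

Steady state: internal power = radiated power, P = εσA T⁴.
Radiating area A = 4πr² = 112.3 m².
T⁴ = P/(εσA) = 6370/(0.32·5.67×10⁻⁸·112.3) = 3.125×10⁹ K⁴.
T = (3.125×10⁹)^(1/4).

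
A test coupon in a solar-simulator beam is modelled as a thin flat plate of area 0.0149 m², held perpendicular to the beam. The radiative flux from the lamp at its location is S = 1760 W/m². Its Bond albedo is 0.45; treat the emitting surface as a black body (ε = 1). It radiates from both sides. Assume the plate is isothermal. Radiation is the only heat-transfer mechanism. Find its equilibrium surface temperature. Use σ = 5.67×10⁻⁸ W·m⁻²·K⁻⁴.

T ≈ 304 K

At equilibrium, absorbed power = emitted power.
Absorbing cross-section = A = 0.01490 m²; emitting surface = 2A = 0.02980 m² (ratio 2).
(1−a)S·A_cross = εσ·A_surf·T⁴  ⇒  T⁴ = (1−a)S/(2σ).
T⁴ = 0.550·1760/(2·5.67×10⁻⁸) = 8.536×10⁹ K⁴.
T = (8.536×10⁹)^(1/4).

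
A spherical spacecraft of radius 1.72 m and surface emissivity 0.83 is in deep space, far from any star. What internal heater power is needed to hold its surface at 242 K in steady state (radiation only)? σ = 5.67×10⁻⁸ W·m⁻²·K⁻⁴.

P = εσ·4πr²·T⁴.
4πr² = 37.18 m²; T⁴ = 3.430×10⁹ K⁴.
P = 0.83·5.67×10⁻⁸·37.18·3.430×10⁹.

P ≈ 6000 W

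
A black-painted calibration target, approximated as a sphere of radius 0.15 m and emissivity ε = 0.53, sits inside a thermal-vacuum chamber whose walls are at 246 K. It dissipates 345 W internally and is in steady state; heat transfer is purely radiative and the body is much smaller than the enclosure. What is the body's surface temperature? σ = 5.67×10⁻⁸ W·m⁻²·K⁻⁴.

For a small grey body in a large enclosure, net radiated power = εσA(T⁴ − T_w⁴).
Steady state: P = εσA(T⁴ − T_w⁴) with A = 4πr² = 0.2827 m².
T⁴ = P/(εσA) + T_w⁴ = 345/(0.53·5.67×10⁻⁸·0.2827) + (246)⁴
    = 4.060×10¹⁰ + 3.662×10⁹ = 4.427×10¹⁰ K⁴.

T ≈ 459 K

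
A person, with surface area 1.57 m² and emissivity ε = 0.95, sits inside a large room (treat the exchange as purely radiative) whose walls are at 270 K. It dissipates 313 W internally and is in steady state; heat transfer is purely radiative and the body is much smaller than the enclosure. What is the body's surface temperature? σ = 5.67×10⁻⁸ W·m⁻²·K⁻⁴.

For a small grey body in a large enclosure, net radiated power = εσA(T⁴ − T_w⁴).
Steady state: P = εσA(T⁴ − T_w⁴) with A = 1.57 m².
T⁴ = P/(εσA) + T_w⁴ = 313/(0.95·5.67×10⁻⁸·1.570) + (270)⁴
    = 3.701×10⁹ + 5.314×10⁹ = 9.016×10⁹ K⁴.

T ≈ 308 K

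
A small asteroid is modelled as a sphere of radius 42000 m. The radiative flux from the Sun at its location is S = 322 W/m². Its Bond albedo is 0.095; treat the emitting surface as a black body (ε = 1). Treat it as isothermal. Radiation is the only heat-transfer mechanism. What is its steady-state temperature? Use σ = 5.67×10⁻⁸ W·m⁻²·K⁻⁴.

At equilibrium, absorbed power = emitted power.
Absorbing cross-section = πr² = 5.542×10⁹ m²; emitting surface = 4πr² = 2.217×10¹⁰ m² (ratio 4).
(1−a)S·A_cross = εσ·A_surf·T⁴  ⇒  T⁴ = (1−a)S/(4σ).
T⁴ = 0.905·322/(4·5.67×10⁻⁸) = 1.285×10⁹ K⁴.
T = (1.285×10⁹)^(1/4).

T ≈ 189 K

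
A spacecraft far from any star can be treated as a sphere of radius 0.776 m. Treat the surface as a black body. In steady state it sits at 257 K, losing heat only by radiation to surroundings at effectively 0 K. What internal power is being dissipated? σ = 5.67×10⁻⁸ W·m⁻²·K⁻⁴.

P ≈ 1870 W

Steady state: P = εσA T⁴.
A = 4πr² = 7.567 m²; T⁴ = (257)⁴ = 4.362×10⁹ K⁴.
P = 1.0 × 5.67×10⁻⁸ × 7.567 × 4.362×10⁹.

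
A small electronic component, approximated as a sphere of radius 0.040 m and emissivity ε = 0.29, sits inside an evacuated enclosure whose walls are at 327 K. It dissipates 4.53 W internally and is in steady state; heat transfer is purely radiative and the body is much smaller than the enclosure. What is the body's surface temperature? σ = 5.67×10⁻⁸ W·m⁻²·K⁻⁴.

T ≈ 398 K

For a small grey body in a large enclosure, net radiated power = εσA(T⁴ − T_w⁴).
Steady state: P = εσA(T⁴ − T_w⁴) with A = 4πr² = 0.02011 m².
T⁴ = P/(εσA) + T_w⁴ = 4.53/(0.29·5.67×10⁻⁸·0.02011) + (327)⁴
    = 1.370×10¹⁰ + 1.143×10¹⁰ = 2.514×10¹⁰ K⁴.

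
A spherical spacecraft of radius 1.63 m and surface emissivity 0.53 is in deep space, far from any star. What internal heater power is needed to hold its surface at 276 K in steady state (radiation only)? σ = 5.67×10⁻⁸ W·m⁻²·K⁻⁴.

P ≈ 5820 W

P = εσ·4πr²·T⁴.
4πr² = 33.39 m²; T⁴ = 5.803×10⁹ K⁴.
P = 0.53·5.67×10⁻⁸·33.39·5.803×10⁹.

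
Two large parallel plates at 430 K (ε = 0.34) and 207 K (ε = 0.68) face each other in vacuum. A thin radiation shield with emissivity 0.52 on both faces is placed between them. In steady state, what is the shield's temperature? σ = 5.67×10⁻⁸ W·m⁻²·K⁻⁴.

T_s ≈ 345 K

In steady state the net flux on the hot side equals that on the cold side.
σ(T₁⁴−T_s⁴)/D₁ = σ(T_s⁴−T₂⁴)/D₂, with D₁ = 1/ε₁+1/ε_s−1 = 3.864, D₂ = 1/ε_s+1/ε₂−1 = 2.394.
Solve for T_s⁴: T_s⁴ = (D₂·T₁⁴ + D₁·T₂⁴)/(D₁+D₂) = 1.421×10¹⁰ K⁴.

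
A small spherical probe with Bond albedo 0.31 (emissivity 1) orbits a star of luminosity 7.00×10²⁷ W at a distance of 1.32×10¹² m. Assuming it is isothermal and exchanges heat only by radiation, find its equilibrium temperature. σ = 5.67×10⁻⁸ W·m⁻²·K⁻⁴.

T ≈ 177 K

First find the stellar flux at distance d: S = L/(4πd²) = 7.00×10²⁷/(4π·(1.32×10¹²)²) = 319.7 W/m².
For an isothermal sphere, absorbed (1−a)S·πr² = emitted σ·4πr²·T⁴, so T⁴ = (1−a)S/(4σ).
T⁴ = 0.690·319.7/(4·5.67×10⁻⁸) = 9.726×10⁸ K⁴.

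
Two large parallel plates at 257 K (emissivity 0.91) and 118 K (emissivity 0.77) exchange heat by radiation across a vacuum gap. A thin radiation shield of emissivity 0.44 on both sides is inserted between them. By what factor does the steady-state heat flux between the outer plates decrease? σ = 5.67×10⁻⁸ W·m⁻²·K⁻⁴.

Without shield: q₀ = σΔ(T⁴)/(1/ε₁+1/ε₂−1) with denominator 1.398.
With shield the two gaps are in series; the resistances add: (1/ε₁+1/ε_s−1)+(1/ε_s+1/ε₂−1) = 2.372+2.571 = 4.943.
Heat-flux ratio q₀/q = 4.943/1.398.

factor ≈ 3.54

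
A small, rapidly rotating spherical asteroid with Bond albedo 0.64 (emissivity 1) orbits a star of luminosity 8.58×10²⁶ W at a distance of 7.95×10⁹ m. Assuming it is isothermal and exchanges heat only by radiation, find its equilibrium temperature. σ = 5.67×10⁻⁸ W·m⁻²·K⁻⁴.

T ≈ 1140 K

First find the stellar flux at distance d: S = L/(4πd²) = 8.58×10²⁶/(4π·(7.95×10⁹)²) = 1.080×10⁶ W/m².
For an isothermal sphere, absorbed (1−a)S·πr² = emitted σ·4πr²·T⁴, so T⁴ = (1−a)S/(4σ).
T⁴ = 0.360·1.080×10⁶/(4·5.67×10⁻⁸) = 1.715×10¹² K⁴.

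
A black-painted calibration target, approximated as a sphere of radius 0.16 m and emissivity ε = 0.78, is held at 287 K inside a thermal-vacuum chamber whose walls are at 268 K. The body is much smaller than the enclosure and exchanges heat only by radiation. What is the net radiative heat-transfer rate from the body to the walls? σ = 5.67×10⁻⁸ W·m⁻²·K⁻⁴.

For a small grey body in a large enclosure: P_net = εσA(T_body⁴ − T_wall⁴).
A = 4πr² = 0.3217 m²; T_body⁴ − T_wall⁴ = 6.785×10⁹ − 5.159×10⁹ = 1.626×10⁹ K⁴.
|P_net| = 0.78·5.67×10⁻⁸·0.3217·1.626×10⁹.

P_net ≈ 23.1 W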